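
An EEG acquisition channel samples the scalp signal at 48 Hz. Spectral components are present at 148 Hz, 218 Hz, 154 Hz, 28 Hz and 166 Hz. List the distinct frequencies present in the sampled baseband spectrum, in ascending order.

fs/2 = 24 Hz.
148 Hz mod fs = 4 Hz.
4 Hz ≤ fs/2 = 24 Hz, appears at 4 Hz.
218 Hz mod fs = 26 Hz.
26 Hz > fs/2 = 24 Hz, folds to fs − 26 Hz = 22 Hz.
154 Hz mod fs = 10 Hz.
10 Hz ≤ fs/2 = 24 Hz, appears at 10 Hz.
28 Hz > fs/2 = 24 Hz, folds to fs − 28 Hz = 20 Hz.
166 Hz mod fs = 22 Hz.
22 Hz ≤ fs/2 = 24 Hz, appears at 22 Hz.
Distinct values: {4 Hz, 10 Hz, 20 Hz, 22 Hz}.

4 Hz, 10 Hz, 20 Hz, 22 Hz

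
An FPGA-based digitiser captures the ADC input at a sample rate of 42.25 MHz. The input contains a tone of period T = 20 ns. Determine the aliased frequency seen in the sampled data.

7.75 MHz

T = 20 ns → f = 1/T = 50 MHz.
50 MHz mod fs = 7.75 MHz.
7.75 MHz ≤ fs/2 = 21.125 MHz, appears at 7.75 MHz.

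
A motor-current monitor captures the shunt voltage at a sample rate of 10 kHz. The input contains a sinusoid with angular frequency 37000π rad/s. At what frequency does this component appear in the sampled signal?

ω = 37000π rad/s → f = ω/(2π) = 18500 Hz = 18.5 kHz.
18.5 kHz mod fs = 8.5 kHz.
8.5 kHz > fs/2 = 5 kHz, folds to fs − 8.5 kHz = 1.5 kHz.

1.5 kHz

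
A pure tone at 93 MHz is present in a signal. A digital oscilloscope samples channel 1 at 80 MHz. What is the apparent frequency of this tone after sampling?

13 MHz

93 MHz mod fs = 13 MHz.
13 MHz ≤ fs/2 = 40 MHz, appears at 13 MHz.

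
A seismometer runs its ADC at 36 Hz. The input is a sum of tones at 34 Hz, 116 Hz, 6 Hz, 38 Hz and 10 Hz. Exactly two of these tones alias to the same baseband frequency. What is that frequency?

2 Hz

fs/2 = 18 Hz.
34 Hz > fs/2 = 18 Hz, folds to fs − 34 Hz = 2 Hz.
116 Hz mod fs = 8 Hz.
8 Hz ≤ fs/2 = 18 Hz, appears at 8 Hz.
6 Hz ≤ fs/2 = 18 Hz, passes unchanged.
38 Hz mod fs = 2 Hz.
2 Hz ≤ fs/2 = 18 Hz, appears at 2 Hz.
10 Hz ≤ fs/2 = 18 Hz, passes unchanged.
34 Hz and 38 Hz both map to 2 Hz.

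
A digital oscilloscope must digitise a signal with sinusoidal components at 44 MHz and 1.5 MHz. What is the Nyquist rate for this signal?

Highest-frequency component: 44 MHz.
Nyquist rate = 2 × 44 MHz = 88 MHz.

88 MHz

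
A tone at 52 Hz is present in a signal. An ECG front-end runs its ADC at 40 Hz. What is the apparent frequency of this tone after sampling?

12 Hz

52 Hz mod fs = 12 Hz.
12 Hz ≤ fs/2 = 20 Hz, appears at 12 Hz.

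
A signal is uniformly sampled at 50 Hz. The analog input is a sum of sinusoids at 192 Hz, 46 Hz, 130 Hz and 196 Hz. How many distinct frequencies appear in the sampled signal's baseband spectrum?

fs/2 = 25 Hz.
192 Hz mod fs = 42 Hz.
42 Hz > fs/2 = 25 Hz, folds to fs − 42 Hz = 8 Hz.
46 Hz > fs/2 = 25 Hz, folds to fs − 46 Hz = 4 Hz.
130 Hz mod fs = 30 Hz.
30 Hz > fs/2 = 25 Hz, folds to fs − 30 Hz = 20 Hz.
196 Hz mod fs = 46 Hz.
46 Hz > fs/2 = 25 Hz, folds to fs − 46 Hz = 4 Hz.
Distinct values: {4 Hz, 8 Hz, 20 Hz} → 3.

3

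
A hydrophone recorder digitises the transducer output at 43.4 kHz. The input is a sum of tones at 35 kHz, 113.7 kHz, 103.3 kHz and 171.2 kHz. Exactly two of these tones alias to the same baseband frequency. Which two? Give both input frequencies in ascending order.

fs/2 = 21.7 kHz.
35 kHz > fs/2 = 21.7 kHz, folds to fs − 35 kHz = 8.4 kHz.
113.7 kHz mod fs = 26.9 kHz.
26.9 kHz > fs/2 = 21.7 kHz, folds to fs − 26.9 kHz = 16.5 kHz.
103.3 kHz mod fs = 16.5 kHz.
16.5 kHz ≤ fs/2 = 21.7 kHz, appears at 16.5 kHz.
171.2 kHz mod fs = 41 kHz.
41 kHz > fs/2 = 21.7 kHz, folds to fs − 41 kHz = 2.4 kHz.
103.3 kHz and 113.7 kHz both map to 16.5 kHz.

103.3 kHz, 113.7 kHz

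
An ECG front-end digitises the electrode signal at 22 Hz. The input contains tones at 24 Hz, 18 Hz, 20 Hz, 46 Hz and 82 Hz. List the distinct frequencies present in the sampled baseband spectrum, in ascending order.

2 Hz, 4 Hz, 6 Hz

fs/2 = 11 Hz.
24 Hz mod fs = 2 Hz.
2 Hz ≤ fs/2 = 11 Hz, appears at 2 Hz.
18 Hz > fs/2 = 11 Hz, folds to fs − 18 Hz = 4 Hz.
20 Hz > fs/2 = 11 Hz, folds to fs − 20 Hz = 2 Hz.
46 Hz mod fs = 2 Hz.
2 Hz ≤ fs/2 = 11 Hz, appears at 2 Hz.
82 Hz mod fs = 16 Hz.
16 Hz > fs/2 = 11 Hz, folds to fs − 16 Hz = 6 Hz.
Distinct values: {2 Hz, 4 Hz, 6 Hz}.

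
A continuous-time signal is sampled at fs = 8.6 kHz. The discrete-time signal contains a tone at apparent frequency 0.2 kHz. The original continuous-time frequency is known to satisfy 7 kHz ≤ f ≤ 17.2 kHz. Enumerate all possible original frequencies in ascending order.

8.4 kHz, 8.8 kHz, 17 kHz

Frequencies that alias to 0.2 kHz are k·fs ± 0.2 kHz for integer k ≥ 0.
k=0: 0.2 kHz.
k=1: 8.4 kHz, 8.8 kHz.
k=2: 17 kHz, 17.4 kHz.
k=3: 25.6 kHz, 26 kHz.
Within [7 kHz, 17.2 kHz]: 8.4 kHz, 8.8 kHz, 17 kHz.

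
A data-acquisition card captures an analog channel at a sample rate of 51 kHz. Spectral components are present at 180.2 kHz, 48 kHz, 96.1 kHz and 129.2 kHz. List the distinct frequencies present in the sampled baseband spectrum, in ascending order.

fs/2 = 25.5 kHz.
180.2 kHz mod fs = 27.2 kHz.
27.2 kHz > fs/2 = 25.5 kHz, folds to fs − 27.2 kHz = 23.8 kHz.
48 kHz > fs/2 = 25.5 kHz, folds to fs − 48 kHz = 3 kHz.
96.1 kHz mod fs = 45.1 kHz.
45.1 kHz > fs/2 = 25.5 kHz, folds to fs − 45.1 kHz = 5.9 kHz.
129.2 kHz mod fs = 27.2 kHz.
27.2 kHz > fs/2 = 25.5 kHz, folds to fs − 27.2 kHz = 23.8 kHz.
Distinct values: {3 kHz, 5.9 kHz, 23.8 kHz}.

3 kHz, 5.9 kHz, 23.8 kHz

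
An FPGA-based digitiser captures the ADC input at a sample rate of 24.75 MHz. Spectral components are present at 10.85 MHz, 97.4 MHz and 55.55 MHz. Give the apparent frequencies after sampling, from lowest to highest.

fs/2 = 12.375 MHz.
10.85 MHz ≤ fs/2 = 12.375 MHz, passes unchanged.
97.4 MHz mod fs = 23.15 MHz.
23.15 MHz > fs/2 = 12.375 MHz, folds to fs − 23.15 MHz = 1.6 MHz.
55.55 MHz mod fs = 6.05 MHz.
6.05 MHz ≤ fs/2 = 12.375 MHz, appears at 6.05 MHz.
Distinct values: {1.6 MHz, 6.05 MHz, 10.85 MHz}.

1.6 MHz, 6.05 MHz, 10.85 MHz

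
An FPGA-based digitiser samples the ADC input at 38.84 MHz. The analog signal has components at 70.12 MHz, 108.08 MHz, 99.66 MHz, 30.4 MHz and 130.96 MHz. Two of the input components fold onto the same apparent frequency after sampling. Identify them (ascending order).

30.4 MHz, 108.08 MHz

fs/2 = 19.42 MHz.
70.12 MHz mod fs = 31.28 MHz.
31.28 MHz > fs/2 = 19.42 MHz, folds to fs − 31.28 MHz = 7.56 MHz.
108.08 MHz mod fs = 30.4 MHz.
30.4 MHz > fs/2 = 19.42 MHz, folds to fs − 30.4 MHz = 8.44 MHz.
99.66 MHz mod fs = 21.98 MHz.
21.98 MHz > fs/2 = 19.42 MHz, folds to fs − 21.98 MHz = 16.86 MHz.
30.4 MHz > fs/2 = 19.42 MHz, folds to fs − 30.4 MHz = 8.44 MHz.
130.96 MHz mod fs = 14.44 MHz.
14.44 MHz ≤ fs/2 = 19.42 MHz, appears at 14.44 MHz.
30.4 MHz and 108.08 MHz both map to 8.44 MHz.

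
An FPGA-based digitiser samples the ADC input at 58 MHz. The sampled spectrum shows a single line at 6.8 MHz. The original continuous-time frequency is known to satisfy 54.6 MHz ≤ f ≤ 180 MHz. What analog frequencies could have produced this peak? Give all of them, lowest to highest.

64.8 MHz, 109.2 MHz, 122.8 MHz, 167.2 MHz

Frequencies that alias to 6.8 MHz are k·fs ± 6.8 MHz for integer k ≥ 0.
k=0: 6.8 MHz.
k=1: 51.2 MHz, 64.8 MHz.
k=2: 109.2 MHz, 122.8 MHz.
k=3: 167.2 MHz, 180.8 MHz.
k=4: 225.2 MHz, 238.8 MHz.
Within [54.6 MHz, 180 MHz]: 64.8 MHz, 109.2 MHz, 122.8 MHz, 167.2 MHz.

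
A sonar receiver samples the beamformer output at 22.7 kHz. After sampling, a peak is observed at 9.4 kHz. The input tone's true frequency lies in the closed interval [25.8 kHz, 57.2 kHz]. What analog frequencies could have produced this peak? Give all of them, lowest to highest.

Frequencies that alias to 9.4 kHz are k·fs ± 9.4 kHz for integer k ≥ 0.
k=0: 9.4 kHz.
k=1: 13.3 kHz, 32.1 kHz.
k=2: 36 kHz, 54.8 kHz.
k=3: 58.7 kHz, 77.5 kHz.
Within [25.8 kHz, 57.2 kHz]: 32.1 kHz, 36 kHz, 54.8 kHz.

32.1 kHz, 36 kHz, 54.8 kHz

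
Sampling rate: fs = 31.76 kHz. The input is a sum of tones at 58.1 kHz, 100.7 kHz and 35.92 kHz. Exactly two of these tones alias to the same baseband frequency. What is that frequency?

fs/2 = 15.88 kHz.
58.1 kHz mod fs = 26.34 kHz.
26.34 kHz > fs/2 = 15.88 kHz, folds to fs − 26.34 kHz = 5.42 kHz.
100.7 kHz mod fs = 5.42 kHz.
5.42 kHz ≤ fs/2 = 15.88 kHz, appears at 5.42 kHz.
35.92 kHz mod fs = 4.16 kHz.
4.16 kHz ≤ fs/2 = 15.88 kHz, appears at 4.16 kHz.
58.1 kHz and 100.7 kHz both map to 5.42 kHz.

5.42 kHz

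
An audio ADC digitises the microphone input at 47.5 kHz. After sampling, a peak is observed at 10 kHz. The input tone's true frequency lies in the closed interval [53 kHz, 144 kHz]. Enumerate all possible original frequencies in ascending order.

Frequencies that alias to 10 kHz are k·fs ± 10 kHz for integer k ≥ 0.
k=0: 10 kHz.
k=1: 37.5 kHz, 57.5 kHz.
k=2: 85 kHz, 105 kHz.
k=3: 132.5 kHz, 152.5 kHz.
k=4: 180 kHz, 200 kHz.
Within [53 kHz, 144 kHz]: 57.5 kHz, 85 kHz, 105 kHz, 132.5 kHz.

57.5 kHz, 85 kHz, 105 kHz, 132.5 kHz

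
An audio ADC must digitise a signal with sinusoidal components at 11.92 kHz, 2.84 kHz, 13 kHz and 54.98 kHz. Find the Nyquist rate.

109.96 kHz

Highest-frequency component: 54.98 kHz.
Nyquist rate = 2 × 54.98 kHz = 109.96 kHz.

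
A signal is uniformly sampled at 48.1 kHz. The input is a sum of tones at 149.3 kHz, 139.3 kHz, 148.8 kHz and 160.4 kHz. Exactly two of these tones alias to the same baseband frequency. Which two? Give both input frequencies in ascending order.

139.3 kHz, 149.3 kHz

fs/2 = 24.05 kHz.
149.3 kHz mod fs = 5 kHz.
5 kHz ≤ fs/2 = 24.05 kHz, appears at 5 kHz.
139.3 kHz mod fs = 43.1 kHz.
43.1 kHz > fs/2 = 24.05 kHz, folds to fs − 43.1 kHz = 5 kHz.
148.8 kHz mod fs = 4.5 kHz.
4.5 kHz ≤ fs/2 = 24.05 kHz, appears at 4.5 kHz.
160.4 kHz mod fs = 16.1 kHz.
16.1 kHz ≤ fs/2 = 24.05 kHz, appears at 16.1 kHz.
139.3 kHz and 149.3 kHz both map to 5 kHz.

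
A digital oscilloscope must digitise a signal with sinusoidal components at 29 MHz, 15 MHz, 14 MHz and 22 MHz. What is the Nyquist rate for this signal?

58 MHz

Highest-frequency component: 29 MHz.
Nyquist rate = 2 × 29 MHz = 58 MHz.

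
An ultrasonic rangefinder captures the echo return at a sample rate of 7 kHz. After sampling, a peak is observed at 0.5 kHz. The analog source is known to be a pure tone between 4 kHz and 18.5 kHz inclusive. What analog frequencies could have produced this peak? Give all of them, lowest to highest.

6.5 kHz, 7.5 kHz, 13.5 kHz, 14.5 kHz

Frequencies that alias to 0.5 kHz are k·fs ± 0.5 kHz for integer k ≥ 0.
k=0: 0.5 kHz.
k=1: 6.5 kHz, 7.5 kHz.
k=2: 13.5 kHz, 14.5 kHz.
k=3: 20.5 kHz, 21.5 kHz.
Within [4 kHz, 18.5 kHz]: 6.5 kHz, 7.5 kHz, 13.5 kHz, 14.5 kHz.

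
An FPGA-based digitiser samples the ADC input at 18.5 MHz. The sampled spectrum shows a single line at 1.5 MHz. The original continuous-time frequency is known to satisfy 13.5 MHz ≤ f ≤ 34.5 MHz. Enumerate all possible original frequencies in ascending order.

Frequencies that alias to 1.5 MHz are k·fs ± 1.5 MHz for integer k ≥ 0.
k=0: 1.5 MHz.
k=1: 17 MHz, 20 MHz.
k=2: 35.5 MHz, 38.5 MHz.
Within [13.5 MHz, 34.5 MHz]: 17 MHz, 20 MHz.

17 MHz, 20 MHz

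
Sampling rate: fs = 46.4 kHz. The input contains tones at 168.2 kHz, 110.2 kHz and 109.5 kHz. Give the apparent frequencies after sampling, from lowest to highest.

fs/2 = 23.2 kHz.
168.2 kHz mod fs = 29 kHz.
29 kHz > fs/2 = 23.2 kHz, folds to fs − 29 kHz = 17.4 kHz.
110.2 kHz mod fs = 17.4 kHz.
17.4 kHz ≤ fs/2 = 23.2 kHz, appears at 17.4 kHz.
109.5 kHz mod fs = 16.7 kHz.
16.7 kHz ≤ fs/2 = 23.2 kHz, appears at 16.7 kHz.
Distinct values: {16.7 kHz, 17.4 kHz}.

16.7 kHz, 17.4 kHz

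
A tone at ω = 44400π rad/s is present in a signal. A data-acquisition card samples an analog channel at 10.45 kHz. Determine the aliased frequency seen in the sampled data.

1.3 kHz

ω = 44400π rad/s → f = ω/(2π) = 22200 Hz = 22.2 kHz.
22.2 kHz mod fs = 1.3 kHz.
1.3 kHz ≤ fs/2 = 5.225 kHz, appears at 1.3 kHz.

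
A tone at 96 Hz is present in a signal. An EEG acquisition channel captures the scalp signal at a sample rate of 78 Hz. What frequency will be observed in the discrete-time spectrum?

96 Hz mod fs = 18 Hz.
18 Hz ≤ fs/2 = 39 Hz, appears at 18 Hz.

18 Hz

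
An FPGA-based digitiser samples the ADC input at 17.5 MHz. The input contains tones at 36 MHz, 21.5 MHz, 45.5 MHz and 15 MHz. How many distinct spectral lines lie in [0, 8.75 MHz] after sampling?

fs/2 = 8.75 MHz.
36 MHz mod fs = 1 MHz.
1 MHz ≤ fs/2 = 8.75 MHz, appears at 1 MHz.
21.5 MHz mod fs = 4 MHz.
4 MHz ≤ fs/2 = 8.75 MHz, appears at 4 MHz.
45.5 MHz mod fs = 10.5 MHz.
10.5 MHz > fs/2 = 8.75 MHz, folds to fs − 10.5 MHz = 7 MHz.
15 MHz > fs/2 = 8.75 MHz, folds to fs − 15 MHz = 2.5 MHz.
Distinct values: {1 MHz, 2.5 MHz, 4 MHz, 7 MHz} → 4.

4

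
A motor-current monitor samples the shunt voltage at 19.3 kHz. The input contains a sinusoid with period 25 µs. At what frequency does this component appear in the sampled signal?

1.4 kHz

T = 25 µs → f = 1/T = 40 kHz.
40 kHz mod fs = 1.4 kHz.
1.4 kHz ≤ fs/2 = 9.65 kHz, appears at 1.4 kHz.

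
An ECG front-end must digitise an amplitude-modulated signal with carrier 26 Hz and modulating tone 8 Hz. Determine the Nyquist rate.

68 Hz

AM sidebands sit at fc ± fm = 18 Hz and 34 Hz.
Highest-frequency component: 34 Hz.
Nyquist rate = 2 × 34 Hz = 68 Hz.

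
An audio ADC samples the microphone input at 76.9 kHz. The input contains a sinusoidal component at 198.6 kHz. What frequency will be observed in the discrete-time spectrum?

198.6 kHz mod fs = 44.8 kHz.
44.8 kHz > fs/2 = 38.45 kHz, folds to fs − 44.8 kHz = 32.1 kHz.

32.1 kHz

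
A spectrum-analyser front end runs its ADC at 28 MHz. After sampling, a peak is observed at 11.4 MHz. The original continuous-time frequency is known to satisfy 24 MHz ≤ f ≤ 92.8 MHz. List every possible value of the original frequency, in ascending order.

Frequencies that alias to 11.4 MHz are k·fs ± 11.4 MHz for integer k ≥ 0.
k=0: 11.4 MHz.
k=1: 16.6 MHz, 39.4 MHz.
k=2: 44.6 MHz, 67.4 MHz.
k=3: 72.6 MHz, 95.4 MHz.
k=4: 100.6 MHz, 123.4 MHz.
Within [24 MHz, 92.8 MHz]: 39.4 MHz, 44.6 MHz, 67.4 MHz, 72.6 MHz.

39.4 MHz, 44.6 MHz, 67.4 MHz, 72.6 MHz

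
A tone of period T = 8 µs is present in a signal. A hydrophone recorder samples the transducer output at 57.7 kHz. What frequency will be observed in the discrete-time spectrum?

T = 8 µs → f = 1/T = 125 kHz.
125 kHz mod fs = 9.6 kHz.
9.6 kHz ≤ fs/2 = 28.85 kHz, appears at 9.6 kHz.

9.6 kHz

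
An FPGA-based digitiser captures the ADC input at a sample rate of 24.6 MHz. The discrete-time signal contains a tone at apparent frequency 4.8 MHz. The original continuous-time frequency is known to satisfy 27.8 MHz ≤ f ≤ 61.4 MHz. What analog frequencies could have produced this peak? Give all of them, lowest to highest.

Frequencies that alias to 4.8 MHz are k·fs ± 4.8 MHz for integer k ≥ 0.
k=0: 4.8 MHz.
k=1: 19.8 MHz, 29.4 MHz.
k=2: 44.4 MHz, 54 MHz.
k=3: 69 MHz, 78.6 MHz.
Within [27.8 MHz, 61.4 MHz]: 29.4 MHz, 44.4 MHz, 54 MHz.

29.4 MHz, 44.4 MHz, 54 MHz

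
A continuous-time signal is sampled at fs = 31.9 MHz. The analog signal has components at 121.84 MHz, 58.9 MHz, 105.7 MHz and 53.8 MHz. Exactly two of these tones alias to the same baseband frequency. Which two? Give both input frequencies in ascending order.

53.8 MHz, 105.7 MHz

fs/2 = 15.95 MHz.
121.84 MHz mod fs = 26.14 MHz.
26.14 MHz > fs/2 = 15.95 MHz, folds to fs − 26.14 MHz = 5.76 MHz.
58.9 MHz mod fs = 27 MHz.
27 MHz > fs/2 = 15.95 MHz, folds to fs − 27 MHz = 4.9 MHz.
105.7 MHz mod fs = 10 MHz.
10 MHz ≤ fs/2 = 15.95 MHz, appears at 10 MHz.
53.8 MHz mod fs = 21.9 MHz.
21.9 MHz > fs/2 = 15.95 MHz, folds to fs − 21.9 MHz = 10 MHz.
53.8 MHz and 105.7 MHz both map to 10 MHz.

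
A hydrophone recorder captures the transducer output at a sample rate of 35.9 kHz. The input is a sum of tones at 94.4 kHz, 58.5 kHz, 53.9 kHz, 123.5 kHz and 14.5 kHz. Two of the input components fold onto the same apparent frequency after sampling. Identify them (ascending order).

58.5 kHz, 94.4 kHz

fs/2 = 17.95 kHz.
94.4 kHz mod fs = 22.6 kHz.
22.6 kHz > fs/2 = 17.95 kHz, folds to fs − 22.6 kHz = 13.3 kHz.
58.5 kHz mod fs = 22.6 kHz.
22.6 kHz > fs/2 = 17.95 kHz, folds to fs − 22.6 kHz = 13.3 kHz.
53.9 kHz mod fs = 18 kHz.
18 kHz > fs/2 = 17.95 kHz, folds to fs − 18 kHz = 17.9 kHz.
123.5 kHz mod fs = 15.8 kHz.
15.8 kHz ≤ fs/2 = 17.95 kHz, appears at 15.8 kHz.
14.5 kHz ≤ fs/2 = 17.95 kHz, passes unchanged.
58.5 kHz and 94.4 kHz both map to 13.3 kHz.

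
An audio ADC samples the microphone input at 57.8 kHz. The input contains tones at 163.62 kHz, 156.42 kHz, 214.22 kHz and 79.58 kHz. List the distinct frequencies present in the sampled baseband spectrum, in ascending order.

9.78 kHz, 16.98 kHz, 21.78 kHz

fs/2 = 28.9 kHz.
163.62 kHz mod fs = 48.02 kHz.
48.02 kHz > fs/2 = 28.9 kHz, folds to fs − 48.02 kHz = 9.78 kHz.
156.42 kHz mod fs = 40.82 kHz.
40.82 kHz > fs/2 = 28.9 kHz, folds to fs − 40.82 kHz = 16.98 kHz.
214.22 kHz mod fs = 40.82 kHz.
40.82 kHz > fs/2 = 28.9 kHz, folds to fs − 40.82 kHz = 16.98 kHz.
79.58 kHz mod fs = 21.78 kHz.
21.78 kHz ≤ fs/2 = 28.9 kHz, appears at 21.78 kHz.
Distinct values: {9.78 kHz, 16.98 kHz, 21.78 kHz}.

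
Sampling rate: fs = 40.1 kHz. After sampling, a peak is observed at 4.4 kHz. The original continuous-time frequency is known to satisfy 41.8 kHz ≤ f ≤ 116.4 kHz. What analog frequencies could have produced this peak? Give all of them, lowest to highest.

Frequencies that alias to 4.4 kHz are k·fs ± 4.4 kHz for integer k ≥ 0.
k=0: 4.4 kHz.
k=1: 35.7 kHz, 44.5 kHz.
k=2: 75.8 kHz, 84.6 kHz.
k=3: 115.9 kHz, 124.7 kHz.
k=4: 156 kHz, 164.8 kHz.
Within [41.8 kHz, 116.4 kHz]: 44.5 kHz, 75.8 kHz, 84.6 kHz, 115.9 kHz.

44.5 kHz, 75.8 kHz, 84.6 kHz, 115.9 kHz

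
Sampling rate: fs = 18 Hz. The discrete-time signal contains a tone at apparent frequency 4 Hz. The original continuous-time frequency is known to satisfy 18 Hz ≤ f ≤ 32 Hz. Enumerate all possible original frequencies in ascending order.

Frequencies that alias to 4 Hz are k·fs ± 4 Hz for integer k ≥ 0.
k=0: 4 Hz.
k=1: 14 Hz, 22 Hz.
k=2: 32 Hz, 40 Hz.
k=3: 50 Hz, 58 Hz.
Within [18 Hz, 32 Hz]: 22 Hz, 32 Hz.

22 Hz, 32 Hz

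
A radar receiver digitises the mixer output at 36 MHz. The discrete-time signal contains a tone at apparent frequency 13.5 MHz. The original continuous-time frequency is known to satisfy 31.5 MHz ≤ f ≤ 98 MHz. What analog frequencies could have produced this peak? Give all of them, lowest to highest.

Frequencies that alias to 13.5 MHz are k·fs ± 13.5 MHz for integer k ≥ 0.
k=0: 13.5 MHz.
k=1: 22.5 MHz, 49.5 MHz.
k=2: 58.5 MHz, 85.5 MHz.
k=3: 94.5 MHz, 121.5 MHz.
k=4: 130.5 MHz, 157.5 MHz.
Within [31.5 MHz, 98 MHz]: 49.5 MHz, 58.5 MHz, 85.5 MHz, 94.5 MHz.

49.5 MHz, 58.5 MHz, 85.5 MHz, 94.5 MHz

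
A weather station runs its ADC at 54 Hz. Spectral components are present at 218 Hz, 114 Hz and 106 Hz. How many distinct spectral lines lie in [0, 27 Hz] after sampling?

fs/2 = 27 Hz.
218 Hz mod fs = 2 Hz.
2 Hz ≤ fs/2 = 27 Hz, appears at 2 Hz.
114 Hz mod fs = 6 Hz.
6 Hz ≤ fs/2 = 27 Hz, appears at 6 Hz.
106 Hz mod fs = 52 Hz.
52 Hz > fs/2 = 27 Hz, folds to fs − 52 Hz = 2 Hz.
Distinct values: {2 Hz, 6 Hz} → 2.

2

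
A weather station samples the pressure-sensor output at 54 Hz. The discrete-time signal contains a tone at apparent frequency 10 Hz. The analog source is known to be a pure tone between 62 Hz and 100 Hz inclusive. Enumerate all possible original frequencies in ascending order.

Frequencies that alias to 10 Hz are k·fs ± 10 Hz for integer k ≥ 0.
k=0: 10 Hz.
k=1: 44 Hz, 64 Hz.
k=2: 98 Hz, 118 Hz.
k=3: 152 Hz, 172 Hz.
Within [62 Hz, 100 Hz]: 64 Hz, 98 Hz.

64 Hz, 98 Hz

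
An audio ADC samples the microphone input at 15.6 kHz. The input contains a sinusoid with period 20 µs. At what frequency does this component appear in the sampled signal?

3.2 kHz

T = 20 µs → f = 1/T = 50 kHz.
50 kHz mod fs = 3.2 kHz.
3.2 kHz ≤ fs/2 = 7.8 kHz, appears at 3.2 kHz.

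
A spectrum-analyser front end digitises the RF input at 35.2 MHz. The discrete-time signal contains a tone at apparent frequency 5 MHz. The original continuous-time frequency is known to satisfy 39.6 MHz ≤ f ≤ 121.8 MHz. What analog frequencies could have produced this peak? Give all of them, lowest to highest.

Frequencies that alias to 5 MHz are k·fs ± 5 MHz for integer k ≥ 0.
k=0: 5 MHz.
k=1: 30.2 MHz, 40.2 MHz.
k=2: 65.4 MHz, 75.4 MHz.
k=3: 100.6 MHz, 110.6 MHz.
k=4: 135.8 MHz, 145.8 MHz.
Within [39.6 MHz, 121.8 MHz]: 40.2 MHz, 65.4 MHz, 75.4 MHz, 100.6 MHz, 110.6 MHz.

40.2 MHz, 65.4 MHz, 75.4 MHz, 100.6 MHz, 110.6 MHz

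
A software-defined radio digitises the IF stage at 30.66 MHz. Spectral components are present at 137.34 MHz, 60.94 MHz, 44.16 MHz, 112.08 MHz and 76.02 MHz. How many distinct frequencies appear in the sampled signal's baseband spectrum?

4

fs/2 = 15.33 MHz.
137.34 MHz mod fs = 14.7 MHz.
14.7 MHz ≤ fs/2 = 15.33 MHz, appears at 14.7 MHz.
60.94 MHz mod fs = 30.28 MHz.
30.28 MHz > fs/2 = 15.33 MHz, folds to fs − 30.28 MHz = 0.38 MHz.
44.16 MHz mod fs = 13.5 MHz.
13.5 MHz ≤ fs/2 = 15.33 MHz, appears at 13.5 MHz.
112.08 MHz mod fs = 20.1 MHz.
20.1 MHz > fs/2 = 15.33 MHz, folds to fs − 20.1 MHz = 10.56 MHz.
76.02 MHz mod fs = 14.7 MHz.
14.7 MHz ≤ fs/2 = 15.33 MHz, appears at 14.7 MHz.
Distinct values: {0.38 MHz, 10.56 MHz, 13.5 MHz, 14.7 MHz} → 4.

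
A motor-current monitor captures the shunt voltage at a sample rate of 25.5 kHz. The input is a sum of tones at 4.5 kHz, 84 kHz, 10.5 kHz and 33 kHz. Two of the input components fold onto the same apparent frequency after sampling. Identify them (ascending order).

33 kHz, 84 kHz

fs/2 = 12.75 kHz.
4.5 kHz ≤ fs/2 = 12.75 kHz, passes unchanged.
84 kHz mod fs = 7.5 kHz.
7.5 kHz ≤ fs/2 = 12.75 kHz, appears at 7.5 kHz.
10.5 kHz ≤ fs/2 = 12.75 kHz, passes unchanged.
33 kHz mod fs = 7.5 kHz.
7.5 kHz ≤ fs/2 = 12.75 kHz, appears at 7.5 kHz.
33 kHz and 84 kHz both map to 7.5 kHz.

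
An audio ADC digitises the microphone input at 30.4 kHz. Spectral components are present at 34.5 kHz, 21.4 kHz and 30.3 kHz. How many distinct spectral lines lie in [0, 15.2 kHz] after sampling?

3

fs/2 = 15.2 kHz.
34.5 kHz mod fs = 4.1 kHz.
4.1 kHz ≤ fs/2 = 15.2 kHz, appears at 4.1 kHz.
21.4 kHz > fs/2 = 15.2 kHz, folds to fs − 21.4 kHz = 9 kHz.
30.3 kHz > fs/2 = 15.2 kHz, folds to fs − 30.3 kHz = 0.1 kHz.
Distinct values: {0.1 kHz, 4.1 kHz, 9 kHz} → 3.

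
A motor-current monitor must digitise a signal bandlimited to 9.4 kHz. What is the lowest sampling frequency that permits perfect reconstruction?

Nyquist rate = 2 × 9.4 kHz = 18.8 kHz.

18.8 kHz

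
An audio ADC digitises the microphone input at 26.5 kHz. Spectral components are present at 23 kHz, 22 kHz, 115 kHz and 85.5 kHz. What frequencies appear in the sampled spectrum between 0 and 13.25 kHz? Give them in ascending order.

fs/2 = 13.25 kHz.
23 kHz > fs/2 = 13.25 kHz, folds to fs − 23 kHz = 3.5 kHz.
22 kHz > fs/2 = 13.25 kHz, folds to fs − 22 kHz = 4.5 kHz.
115 kHz mod fs = 9 kHz.
9 kHz ≤ fs/2 = 13.25 kHz, appears at 9 kHz.
85.5 kHz mod fs = 6 kHz.
6 kHz ≤ fs/2 = 13.25 kHz, appears at 6 kHz.
Distinct values: {3.5 kHz, 4.5 kHz, 6 kHz, 9 kHz}.

3.5 kHz, 4.5 kHz, 6 kHz, 9 kHz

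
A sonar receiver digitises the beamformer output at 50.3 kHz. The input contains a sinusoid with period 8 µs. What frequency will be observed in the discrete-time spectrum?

T = 8 µs → f = 1/T = 125 kHz.
125 kHz mod fs = 24.4 kHz.
24.4 kHz ≤ fs/2 = 25.15 kHz, appears at 24.4 kHz.

24.4 kHz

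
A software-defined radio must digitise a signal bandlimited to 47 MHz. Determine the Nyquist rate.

94 MHz

Nyquist rate = 2 × 47 MHz = 94 MHz.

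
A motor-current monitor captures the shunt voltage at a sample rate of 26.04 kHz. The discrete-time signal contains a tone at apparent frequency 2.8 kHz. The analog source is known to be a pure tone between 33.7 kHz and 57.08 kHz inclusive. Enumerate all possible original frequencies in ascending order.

49.28 kHz, 54.88 kHz

Frequencies that alias to 2.8 kHz are k·fs ± 2.8 kHz for integer k ≥ 0.
k=0: 2.8 kHz.
k=1: 23.24 kHz, 28.84 kHz.
k=2: 49.28 kHz, 54.88 kHz.
k=3: 75.32 kHz, 80.92 kHz.
Within [33.7 kHz, 57.08 kHz]: 49.28 kHz, 54.88 kHz.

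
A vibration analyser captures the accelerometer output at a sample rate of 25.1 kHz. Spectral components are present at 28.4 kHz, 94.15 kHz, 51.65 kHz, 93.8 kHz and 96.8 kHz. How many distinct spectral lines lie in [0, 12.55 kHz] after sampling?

fs/2 = 12.55 kHz.
28.4 kHz mod fs = 3.3 kHz.
3.3 kHz ≤ fs/2 = 12.55 kHz, appears at 3.3 kHz.
94.15 kHz mod fs = 18.85 kHz.
18.85 kHz > fs/2 = 12.55 kHz, folds to fs − 18.85 kHz = 6.25 kHz.
51.65 kHz mod fs = 1.45 kHz.
1.45 kHz ≤ fs/2 = 12.55 kHz, appears at 1.45 kHz.
93.8 kHz mod fs = 18.5 kHz.
18.5 kHz > fs/2 = 12.55 kHz, folds to fs − 18.5 kHz = 6.6 kHz.
96.8 kHz mod fs = 21.5 kHz.
21.5 kHz > fs/2 = 12.55 kHz, folds to fs − 21.5 kHz = 3.6 kHz.
Distinct values: {1.45 kHz, 3.3 kHz, 3.6 kHz, 6.25 kHz, 6.6 kHz} → 5.

5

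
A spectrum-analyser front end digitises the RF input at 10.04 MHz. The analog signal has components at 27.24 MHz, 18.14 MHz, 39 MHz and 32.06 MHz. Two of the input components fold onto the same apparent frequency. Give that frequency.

1.94 MHz

fs/2 = 5.02 MHz.
27.24 MHz mod fs = 7.16 MHz.
7.16 MHz > fs/2 = 5.02 MHz, folds to fs − 7.16 MHz = 2.88 MHz.
18.14 MHz mod fs = 8.1 MHz.
8.1 MHz > fs/2 = 5.02 MHz, folds to fs − 8.1 MHz = 1.94 MHz.
39 MHz mod fs = 8.88 MHz.
8.88 MHz > fs/2 = 5.02 MHz, folds to fs − 8.88 MHz = 1.16 MHz.
32.06 MHz mod fs = 1.94 MHz.
1.94 MHz ≤ fs/2 = 5.02 MHz, appears at 1.94 MHz.
18.14 MHz and 32.06 MHz both map to 1.94 MHz.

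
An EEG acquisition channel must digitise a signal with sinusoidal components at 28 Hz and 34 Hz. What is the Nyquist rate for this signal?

Highest-frequency component: 34 Hz.
Nyquist rate = 2 × 34 Hz = 68 Hz.

68 Hz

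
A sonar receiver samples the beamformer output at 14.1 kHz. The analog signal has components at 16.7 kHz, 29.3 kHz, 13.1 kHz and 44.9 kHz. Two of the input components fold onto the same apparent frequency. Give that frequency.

2.6 kHz

fs/2 = 7.05 kHz.
16.7 kHz mod fs = 2.6 kHz.
2.6 kHz ≤ fs/2 = 7.05 kHz, appears at 2.6 kHz.
29.3 kHz mod fs = 1.1 kHz.
1.1 kHz ≤ fs/2 = 7.05 kHz, appears at 1.1 kHz.
13.1 kHz > fs/2 = 7.05 kHz, folds to fs − 13.1 kHz = 1 kHz.
44.9 kHz mod fs = 2.6 kHz.
2.6 kHz ≤ fs/2 = 7.05 kHz, appears at 2.6 kHz.
16.7 kHz and 44.9 kHz both map to 2.6 kHz.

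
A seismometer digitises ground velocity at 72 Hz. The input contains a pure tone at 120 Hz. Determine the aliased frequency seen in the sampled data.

120 Hz mod fs = 48 Hz.
48 Hz > fs/2 = 36 Hz, folds to fs − 48 Hz = 24 Hz.

24 Hz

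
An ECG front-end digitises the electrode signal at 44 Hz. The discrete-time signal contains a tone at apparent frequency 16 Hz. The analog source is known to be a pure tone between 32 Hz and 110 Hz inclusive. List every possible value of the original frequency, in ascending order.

Frequencies that alias to 16 Hz are k·fs ± 16 Hz for integer k ≥ 0.
k=0: 16 Hz.
k=1: 28 Hz, 60 Hz.
k=2: 72 Hz, 104 Hz.
k=3: 116 Hz, 148 Hz.
Within [32 Hz, 110 Hz]: 60 Hz, 72 Hz, 104 Hz.

60 Hz, 72 Hz, 104 Hz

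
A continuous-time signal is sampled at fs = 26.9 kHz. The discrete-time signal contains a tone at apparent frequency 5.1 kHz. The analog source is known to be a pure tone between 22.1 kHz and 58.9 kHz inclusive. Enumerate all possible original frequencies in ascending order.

32 kHz, 48.7 kHz, 58.9 kHz

Frequencies that alias to 5.1 kHz are k·fs ± 5.1 kHz for integer k ≥ 0.
k=0: 5.1 kHz.
k=1: 21.8 kHz, 32 kHz.
k=2: 48.7 kHz, 58.9 kHz.
k=3: 75.6 kHz, 85.8 kHz.
Within [22.1 kHz, 58.9 kHz]: 32 kHz, 48.7 kHz, 58.9 kHz.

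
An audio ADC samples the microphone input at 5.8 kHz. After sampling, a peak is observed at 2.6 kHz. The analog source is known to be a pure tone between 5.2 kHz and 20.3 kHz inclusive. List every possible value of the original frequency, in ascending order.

Frequencies that alias to 2.6 kHz are k·fs ± 2.6 kHz for integer k ≥ 0.
k=0: 2.6 kHz.
k=1: 3.2 kHz, 8.4 kHz.
k=2: 9 kHz, 14.2 kHz.
k=3: 14.8 kHz, 20 kHz.
k=4: 20.6 kHz, 25.8 kHz.
Within [5.2 kHz, 20.3 kHz]: 8.4 kHz, 9 kHz, 14.2 kHz, 14.8 kHz, 20 kHz.

8.4 kHz, 9 kHz, 14.2 kHz, 14.8 kHz, 20 kHz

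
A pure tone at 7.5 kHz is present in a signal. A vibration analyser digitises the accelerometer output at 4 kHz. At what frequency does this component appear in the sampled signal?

0.5 kHz

7.5 kHz mod fs = 3.5 kHz.
3.5 kHz > fs/2 = 2 kHz, folds to fs − 3.5 kHz = 0.5 kHz.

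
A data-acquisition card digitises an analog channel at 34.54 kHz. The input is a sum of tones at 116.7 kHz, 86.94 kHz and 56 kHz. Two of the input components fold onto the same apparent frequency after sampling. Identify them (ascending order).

fs/2 = 17.27 kHz.
116.7 kHz mod fs = 13.08 kHz.
13.08 kHz ≤ fs/2 = 17.27 kHz, appears at 13.08 kHz.
86.94 kHz mod fs = 17.86 kHz.
17.86 kHz > fs/2 = 17.27 kHz, folds to fs − 17.86 kHz = 16.68 kHz.
56 kHz mod fs = 21.46 kHz.
21.46 kHz > fs/2 = 17.27 kHz, folds to fs − 21.46 kHz = 13.08 kHz.
56 kHz and 116.7 kHz both map to 13.08 kHz.

56 kHz, 116.7 kHz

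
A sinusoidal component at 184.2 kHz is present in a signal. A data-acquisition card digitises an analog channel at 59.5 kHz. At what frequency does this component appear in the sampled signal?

5.7 kHz

184.2 kHz mod fs = 5.7 kHz.
5.7 kHz ≤ fs/2 = 29.75 kHz, appears at 5.7 kHz.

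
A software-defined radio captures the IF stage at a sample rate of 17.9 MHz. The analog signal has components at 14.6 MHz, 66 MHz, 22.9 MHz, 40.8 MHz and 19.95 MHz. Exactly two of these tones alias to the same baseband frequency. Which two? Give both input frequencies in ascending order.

fs/2 = 8.95 MHz.
14.6 MHz > fs/2 = 8.95 MHz, folds to fs − 14.6 MHz = 3.3 MHz.
66 MHz mod fs = 12.3 MHz.
12.3 MHz > fs/2 = 8.95 MHz, folds to fs − 12.3 MHz = 5.6 MHz.
22.9 MHz mod fs = 5 MHz.
5 MHz ≤ fs/2 = 8.95 MHz, appears at 5 MHz.
40.8 MHz mod fs = 5 MHz.
5 MHz ≤ fs/2 = 8.95 MHz, appears at 5 MHz.
19.95 MHz mod fs = 2.05 MHz.
2.05 MHz ≤ fs/2 = 8.95 MHz, appears at 2.05 MHz.
22.9 MHz and 40.8 MHz both map to 5 MHz.

22.9 MHz, 40.8 MHz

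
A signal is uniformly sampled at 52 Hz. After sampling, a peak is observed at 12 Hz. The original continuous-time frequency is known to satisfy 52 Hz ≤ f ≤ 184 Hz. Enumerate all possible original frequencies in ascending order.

Frequencies that alias to 12 Hz are k·fs ± 12 Hz for integer k ≥ 0.
k=0: 12 Hz.
k=1: 40 Hz, 64 Hz.
k=2: 92 Hz, 116 Hz.
k=3: 144 Hz, 168 Hz.
k=4: 196 Hz, 220 Hz.
Within [52 Hz, 184 Hz]: 64 Hz, 92 Hz, 116 Hz, 144 Hz, 168 Hz.

64 Hz, 92 Hz, 116 Hz, 144 Hz, 168 Hz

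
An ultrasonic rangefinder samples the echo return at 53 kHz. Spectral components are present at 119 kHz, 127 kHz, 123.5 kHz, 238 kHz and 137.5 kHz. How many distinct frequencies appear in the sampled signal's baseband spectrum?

5

fs/2 = 26.5 kHz.
119 kHz mod fs = 13 kHz.
13 kHz ≤ fs/2 = 26.5 kHz, appears at 13 kHz.
127 kHz mod fs = 21 kHz.
21 kHz ≤ fs/2 = 26.5 kHz, appears at 21 kHz.
123.5 kHz mod fs = 17.5 kHz.
17.5 kHz ≤ fs/2 = 26.5 kHz, appears at 17.5 kHz.
238 kHz mod fs = 26 kHz.
26 kHz ≤ fs/2 = 26.5 kHz, appears at 26 kHz.
137.5 kHz mod fs = 31.5 kHz.
31.5 kHz > fs/2 = 26.5 kHz, folds to fs − 31.5 kHz = 21.5 kHz.
Distinct values: {13 kHz, 17.5 kHz, 21 kHz, 21.5 kHz, 26 kHz} → 5.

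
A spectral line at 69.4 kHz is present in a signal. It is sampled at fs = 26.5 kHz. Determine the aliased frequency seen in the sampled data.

10.1 kHz

69.4 kHz mod fs = 16.4 kHz.
16.4 kHz > fs/2 = 13.25 kHz, folds to fs − 16.4 kHz = 10.1 kHz.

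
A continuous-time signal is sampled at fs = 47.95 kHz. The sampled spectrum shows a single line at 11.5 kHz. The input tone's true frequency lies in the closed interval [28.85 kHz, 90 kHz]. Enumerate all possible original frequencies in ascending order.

36.45 kHz, 59.45 kHz, 84.4 kHz

Frequencies that alias to 11.5 kHz are k·fs ± 11.5 kHz for integer k ≥ 0.
k=0: 11.5 kHz.
k=1: 36.45 kHz, 59.45 kHz.
k=2: 84.4 kHz, 107.4 kHz.
k=3: 132.35 kHz, 155.35 kHz.
Within [28.85 kHz, 90 kHz]: 36.45 kHz, 59.45 kHz, 84.4 kHz.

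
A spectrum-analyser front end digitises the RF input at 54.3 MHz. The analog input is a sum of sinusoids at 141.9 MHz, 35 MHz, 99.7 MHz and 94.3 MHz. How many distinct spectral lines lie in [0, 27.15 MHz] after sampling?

fs/2 = 27.15 MHz.
141.9 MHz mod fs = 33.3 MHz.
33.3 MHz > fs/2 = 27.15 MHz, folds to fs − 33.3 MHz = 21 MHz.
35 MHz > fs/2 = 27.15 MHz, folds to fs − 35 MHz = 19.3 MHz.
99.7 MHz mod fs = 45.4 MHz.
45.4 MHz > fs/2 = 27.15 MHz, folds to fs − 45.4 MHz = 8.9 MHz.
94.3 MHz mod fs = 40 MHz.
40 MHz > fs/2 = 27.15 MHz, folds to fs − 40 MHz = 14.3 MHz.
Distinct values: {8.9 MHz, 14.3 MHz, 19.3 MHz, 21 MHz} → 4.

4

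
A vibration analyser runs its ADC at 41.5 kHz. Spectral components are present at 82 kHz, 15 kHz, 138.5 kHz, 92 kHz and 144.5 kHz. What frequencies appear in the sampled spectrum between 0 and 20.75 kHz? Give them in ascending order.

fs/2 = 20.75 kHz.
82 kHz mod fs = 40.5 kHz.
40.5 kHz > fs/2 = 20.75 kHz, folds to fs − 40.5 kHz = 1 kHz.
15 kHz ≤ fs/2 = 20.75 kHz, passes unchanged.
138.5 kHz mod fs = 14 kHz.
14 kHz ≤ fs/2 = 20.75 kHz, appears at 14 kHz.
92 kHz mod fs = 9 kHz.
9 kHz ≤ fs/2 = 20.75 kHz, appears at 9 kHz.
144.5 kHz mod fs = 20 kHz.
20 kHz ≤ fs/2 = 20.75 kHz, appears at 20 kHz.
Distinct values: {1 kHz, 9 kHz, 14 kHz, 15 kHz, 20 kHz}.

1 kHz, 9 kHz, 14 kHz, 15 kHz, 20 kHz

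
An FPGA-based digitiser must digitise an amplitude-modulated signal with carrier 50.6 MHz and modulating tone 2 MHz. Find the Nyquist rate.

AM sidebands sit at fc ± fm = 48.6 MHz and 52.6 MHz.
Highest-frequency component: 52.6 MHz.
Nyquist rate = 2 × 52.6 MHz = 105.2 MHz.

105.2 MHz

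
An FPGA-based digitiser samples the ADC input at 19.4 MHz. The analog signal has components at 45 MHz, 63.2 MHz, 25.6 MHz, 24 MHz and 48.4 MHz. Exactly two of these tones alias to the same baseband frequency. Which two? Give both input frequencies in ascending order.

fs/2 = 9.7 MHz.
45 MHz mod fs = 6.2 MHz.
6.2 MHz ≤ fs/2 = 9.7 MHz, appears at 6.2 MHz.
63.2 MHz mod fs = 5 MHz.
5 MHz ≤ fs/2 = 9.7 MHz, appears at 5 MHz.
25.6 MHz mod fs = 6.2 MHz.
6.2 MHz ≤ fs/2 = 9.7 MHz, appears at 6.2 MHz.
24 MHz mod fs = 4.6 MHz.
4.6 MHz ≤ fs/2 = 9.7 MHz, appears at 4.6 MHz.
48.4 MHz mod fs = 9.6 MHz.
9.6 MHz ≤ fs/2 = 9.7 MHz, appears at 9.6 MHz.
25.6 MHz and 45 MHz both map to 6.2 MHz.

25.6 MHz, 45 MHz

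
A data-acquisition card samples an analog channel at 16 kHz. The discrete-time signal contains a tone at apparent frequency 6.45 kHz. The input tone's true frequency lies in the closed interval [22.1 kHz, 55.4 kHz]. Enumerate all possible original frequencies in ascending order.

Frequencies that alias to 6.45 kHz are k·fs ± 6.45 kHz for integer k ≥ 0.
k=0: 6.45 kHz.
k=1: 9.55 kHz, 22.45 kHz.
k=2: 25.55 kHz, 38.45 kHz.
k=3: 41.55 kHz, 54.45 kHz.
k=4: 57.55 kHz, 70.45 kHz.
Within [22.1 kHz, 55.4 kHz]: 22.45 kHz, 25.55 kHz, 38.45 kHz, 41.55 kHz, 54.45 kHz.

22.45 kHz, 25.55 kHz, 38.45 kHz, 41.55 kHz, 54.45 kHz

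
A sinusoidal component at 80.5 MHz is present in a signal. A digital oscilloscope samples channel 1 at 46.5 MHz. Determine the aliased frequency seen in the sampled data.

12.5 MHz

80.5 MHz mod fs = 34 MHz.
34 MHz > fs/2 = 23.25 MHz, folds to fs − 34 MHz = 12.5 MHz.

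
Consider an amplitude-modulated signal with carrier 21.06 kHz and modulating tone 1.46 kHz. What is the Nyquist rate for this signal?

45.04 kHz

AM sidebands sit at fc ± fm = 19.6 kHz and 22.52 kHz.
Highest-frequency component: 22.52 kHz.
Nyquist rate = 2 × 22.52 kHz = 45.04 kHz.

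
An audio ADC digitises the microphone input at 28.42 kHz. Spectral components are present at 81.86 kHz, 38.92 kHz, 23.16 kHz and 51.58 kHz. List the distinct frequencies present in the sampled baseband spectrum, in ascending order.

fs/2 = 14.21 kHz.
81.86 kHz mod fs = 25.02 kHz.
25.02 kHz > fs/2 = 14.21 kHz, folds to fs − 25.02 kHz = 3.4 kHz.
38.92 kHz mod fs = 10.5 kHz.
10.5 kHz ≤ fs/2 = 14.21 kHz, appears at 10.5 kHz.
23.16 kHz > fs/2 = 14.21 kHz, folds to fs − 23.16 kHz = 5.26 kHz.
51.58 kHz mod fs = 23.16 kHz.
23.16 kHz > fs/2 = 14.21 kHz, folds to fs − 23.16 kHz = 5.26 kHz.
Distinct values: {3.4 kHz, 5.26 kHz, 10.5 kHz}.

3.4 kHz, 5.26 kHz, 10.5 kHz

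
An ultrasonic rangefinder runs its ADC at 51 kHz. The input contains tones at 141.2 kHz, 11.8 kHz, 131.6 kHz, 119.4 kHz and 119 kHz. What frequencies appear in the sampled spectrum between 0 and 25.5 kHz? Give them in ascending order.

fs/2 = 25.5 kHz.
141.2 kHz mod fs = 39.2 kHz.
39.2 kHz > fs/2 = 25.5 kHz, folds to fs − 39.2 kHz = 11.8 kHz.
11.8 kHz ≤ fs/2 = 25.5 kHz, passes unchanged.
131.6 kHz mod fs = 29.6 kHz.
29.6 kHz > fs/2 = 25.5 kHz, folds to fs − 29.6 kHz = 21.4 kHz.
119.4 kHz mod fs = 17.4 kHz.
17.4 kHz ≤ fs/2 = 25.5 kHz, appears at 17.4 kHz.
119 kHz mod fs = 17 kHz.
17 kHz ≤ fs/2 = 25.5 kHz, appears at 17 kHz.
Distinct values: {11.8 kHz, 17 kHz, 17.4 kHz, 21.4 kHz}.

11.8 kHz, 17 kHz, 17.4 kHz, 21.4 kHz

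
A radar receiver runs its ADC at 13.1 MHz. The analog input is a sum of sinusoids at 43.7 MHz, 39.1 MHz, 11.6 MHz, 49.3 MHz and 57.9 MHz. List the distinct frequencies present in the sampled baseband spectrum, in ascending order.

fs/2 = 6.55 MHz.
43.7 MHz mod fs = 4.4 MHz.
4.4 MHz ≤ fs/2 = 6.55 MHz, appears at 4.4 MHz.
39.1 MHz mod fs = 12.9 MHz.
12.9 MHz > fs/2 = 6.55 MHz, folds to fs − 12.9 MHz = 0.2 MHz.
11.6 MHz > fs/2 = 6.55 MHz, folds to fs − 11.6 MHz = 1.5 MHz.
49.3 MHz mod fs = 10 MHz.
10 MHz > fs/2 = 6.55 MHz, folds to fs − 10 MHz = 3.1 MHz.
57.9 MHz mod fs = 5.5 MHz.
5.5 MHz ≤ fs/2 = 6.55 MHz, appears at 5.5 MHz.
Distinct values: {0.2 MHz, 1.5 MHz, 3.1 MHz, 4.4 MHz, 5.5 MHz}.

0.2 MHz, 1.5 MHz, 3.1 MHz, 4.4 MHz, 5.5 MHz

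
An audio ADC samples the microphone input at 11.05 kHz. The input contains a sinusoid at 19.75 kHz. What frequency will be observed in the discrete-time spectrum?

19.75 kHz mod fs = 8.7 kHz.
8.7 kHz > fs/2 = 5.525 kHz, folds to fs − 8.7 kHz = 2.35 kHz.

2.35 kHz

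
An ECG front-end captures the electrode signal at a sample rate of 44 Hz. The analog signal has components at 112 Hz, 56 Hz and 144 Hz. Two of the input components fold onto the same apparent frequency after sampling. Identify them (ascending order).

fs/2 = 22 Hz.
112 Hz mod fs = 24 Hz.
24 Hz > fs/2 = 22 Hz, folds to fs − 24 Hz = 20 Hz.
56 Hz mod fs = 12 Hz.
12 Hz ≤ fs/2 = 22 Hz, appears at 12 Hz.
144 Hz mod fs = 12 Hz.
12 Hz ≤ fs/2 = 22 Hz, appears at 12 Hz.
56 Hz and 144 Hz both map to 12 Hz.

56 Hz, 144 Hz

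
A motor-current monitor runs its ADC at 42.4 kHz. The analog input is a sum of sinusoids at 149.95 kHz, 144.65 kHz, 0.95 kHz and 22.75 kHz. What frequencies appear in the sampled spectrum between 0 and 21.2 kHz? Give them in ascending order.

0.95 kHz, 17.45 kHz, 19.65 kHz

fs/2 = 21.2 kHz.
149.95 kHz mod fs = 22.75 kHz.
22.75 kHz > fs/2 = 21.2 kHz, folds to fs − 22.75 kHz = 19.65 kHz.
144.65 kHz mod fs = 17.45 kHz.
17.45 kHz ≤ fs/2 = 21.2 kHz, appears at 17.45 kHz.
0.95 kHz ≤ fs/2 = 21.2 kHz, passes unchanged.
22.75 kHz > fs/2 = 21.2 kHz, folds to fs − 22.75 kHz = 19.65 kHz.
Distinct values: {0.95 kHz, 17.45 kHz, 19.65 kHz}.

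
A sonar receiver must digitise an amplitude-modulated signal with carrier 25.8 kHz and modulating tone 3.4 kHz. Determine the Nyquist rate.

58.4 kHz

AM sidebands sit at fc ± fm = 22.4 kHz and 29.2 kHz.
Highest-frequency component: 29.2 kHz.
Nyquist rate = 2 × 29.2 kHz = 58.4 kHz.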